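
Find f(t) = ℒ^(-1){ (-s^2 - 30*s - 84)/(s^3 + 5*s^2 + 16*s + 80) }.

Factor the denominator: s^3 + 5*s^2 + 16*s + 80 = (s + 5)*(s^2 + 16).
Partial fraction decomposition gives [1/(s + 5)] + [-2*s/(s^2 + 16)] + [-20/(s^2 + 16)].
Invert each term: 1/(s + 5) ↔ e^(-5t); -2·s/(s^2 + 16) ↔ -2cos(4t); -5·4/(s^2 + 16) ↔ -5sin(4t).

f(t) = -5*sin(4*t) - 2*cos(4*t) + exp(-5*t)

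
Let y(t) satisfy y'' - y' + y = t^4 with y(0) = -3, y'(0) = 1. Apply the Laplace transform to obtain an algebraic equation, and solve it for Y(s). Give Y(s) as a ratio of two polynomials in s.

Y(s) = (-3*s^6 + 4*s^5 + 24)/(s^7 - s^6 + s^5)

Apply the Laplace transform to the equation.
Using L{y''} = s^2 Y - s·y(0) - y'(0) and L{y'} = sY - y(0), with y(0) = -3, y'(0) = 1, the left side becomes (s^2 - s + 1)Y - (-3*s + 4).
The right side is L{t^4} = 24/s^5.
So (s^2 - s + 1)Y = 24/s^5 + (-3*s + 4).
Isolate Y and clear denominators.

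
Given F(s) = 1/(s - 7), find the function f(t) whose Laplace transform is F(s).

Since L{e^(7t)} = 1/(s - 7), the inverse is exp(7*t).

f(t) = exp(7*t)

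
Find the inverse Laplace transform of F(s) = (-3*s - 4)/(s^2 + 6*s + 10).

Complete the square in the denominator: s^2 + 6*s + 10 = (s + 3)^2 + 1^2.
Split the numerator to match: -3*s - 4 = -3·(s + 3) + 5·1.
Invert each term: -3·(s + 3)/((s + 3)^2 + 1) ↔ -3e^(-3t)cos(t); 5·1/((s + 3)^2 + 1) ↔ 5e^(-3t)sin(t).

5*exp(-3*t)*sin(t) - 3*exp(-3*t)*cos(t)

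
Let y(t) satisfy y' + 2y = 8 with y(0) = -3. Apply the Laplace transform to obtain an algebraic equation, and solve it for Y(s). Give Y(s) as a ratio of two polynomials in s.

Apply the Laplace transform to the equation.
With L{y'} = sY - y(0) = sY - (-3): the LHS transforms to (s + 2)Y - (-3).
The right side is L{8} = 8/s.
So (s + 2)Y = 8/s + (-3).
Divide through and combine into a single rational function.

Y(s) = (-3*s + 8)/(s^2 + 2*s)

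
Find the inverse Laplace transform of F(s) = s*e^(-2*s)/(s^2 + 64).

Heaviside(t - 2)*(cos(8*t - 16))

The factor e^(-2s) signals a time shift by c = 2 (second shifting theorem).
L{cos(8t)} = s/(s^2 + 64), so L^-1{s/(s^2 + 64)} = cos(8*t).
Hence the inverse is u(t - 2) times that function evaluated at t - 2.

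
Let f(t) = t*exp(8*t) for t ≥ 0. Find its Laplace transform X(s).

X(s) = (s - 8)^(-2)

L{e^(8t)} = 1/(s - 8).
Then apply L{t·g(t)} = -d/ds[G(s)] with G(s) = 1/(s - 8):
differentiating 1 time and applying the sign gives (s - 8)^(-2).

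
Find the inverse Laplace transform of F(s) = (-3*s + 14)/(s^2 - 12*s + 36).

-4*t*exp(6*t) - 3*exp(6*t)

Factor the denominator: s^2 - 12*s + 36 = (s - 6)^2.
Partial fraction decomposition gives [-3/(s - 6)] + [-4/(s - 6)^2].
Invert each term: -3/(s - 6) ↔ -3e^(6t); -4/(s - 6)^2 ↔ -4t·e^(6t).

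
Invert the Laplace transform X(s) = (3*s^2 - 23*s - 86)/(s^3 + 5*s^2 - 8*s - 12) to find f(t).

f(t) = -5*exp(2*t) + 4*exp(-t) + 4*exp(-6*t)

Factor the denominator: s^3 + 5*s^2 - 8*s - 12 = (s - 2)*(s + 1)*(s + 6).
Partial fraction decomposition gives [-5/(s - 2)] + [4/(s + 1)] + [4/(s + 6)].
Invert each term: -5/(s - 2) ↔ -5e^(2t); 4/(s + 1) ↔ 4e^(-t); 4/(s + 6) ↔ 4e^(-6t).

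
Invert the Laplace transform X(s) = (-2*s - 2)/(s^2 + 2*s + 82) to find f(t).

f(t) = -2*exp(-t)*cos(9*t)

Rewrite the denominator: s^2 + 2*s + 82 = (s + 1)^2 + 81.
The form in (s + 1) signals a first-shifting-theorem factor e^(-t).
Since L{cos(9t)} = s/(s^2 + 81), the inverse is exp(-t)*cos(9*t), scaled by -2.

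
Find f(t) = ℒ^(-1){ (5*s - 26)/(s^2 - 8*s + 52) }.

Complete the square in the denominator: s^2 - 8*s + 52 = (s - 4)^2 + 6^2.
Split the numerator to match: 5*s - 26 = 5·(s - 4) - 1·6.
Invert each term: 5·(s - 4)/((s - 4)^2 + 36) ↔ 5e^(4t)cos(6t); -1·6/((s - 4)^2 + 36) ↔ -e^(4t)sin(6t).

f(t) = -exp(4*t)*sin(6*t) + 5*exp(4*t)*cos(6*t)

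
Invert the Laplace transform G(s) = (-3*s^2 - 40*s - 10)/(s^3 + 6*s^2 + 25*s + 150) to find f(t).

f(t) = -2*sin(5*t) - 5*cos(5*t) + 2*exp(-6*t)

Factor the denominator: s^3 + 6*s^2 + 25*s + 150 = (s + 6)*(s^2 + 25).
Partial fraction decomposition gives [2/(s + 6)] + [-5*s/(s^2 + 25)] + [-10/(s^2 + 25)].
Invert each term: 2/(s + 6) ↔ 2e^(-6t); -5·s/(s^2 + 25) ↔ -5cos(5t); -2·5/(s^2 + 25) ↔ -2sin(5t).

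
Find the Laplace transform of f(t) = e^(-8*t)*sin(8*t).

8/((s + 8)^2 + 64)

L{sin(8t)} = 8/(s^2 + 64).
By the first shifting theorem, multiplying by e^(-8t) replaces s with s + 8.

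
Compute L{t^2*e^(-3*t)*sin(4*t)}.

8*(3*s^2 + 18*s + 11)/(s^2 + 6*s + 25)^3

L{sin(4t)} = 4/(s^2 + 16).
Multiplying by e^(-3t) shifts s → s + 3, so L{e^(-3*t)*sin(4*t)} = 4/((s + 3)^2 + 16).
Then apply L{t^2·g(t)} = (-1)^2 d^2/ds^2[G(s)] with G(s) = 4/((s + 3)^2 + 16):
differentiating 2 times and applying the sign gives 8*(3*s^2 + 18*s + 11)/(s^2 + 6*s + 25)^3.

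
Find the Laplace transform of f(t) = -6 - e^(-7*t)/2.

-1/(2*(s + 7)) - 6/s

By linearity of the Laplace transform, transform each term separately.
L{-6} = -6/s; (-1/2)·[L{e^(-7t)} = 1/(s + 7)].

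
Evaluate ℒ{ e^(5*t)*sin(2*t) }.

2/((s - 5)^2 + 4)

L{sin(2t)} = 2/(s^2 + 4).
By the first shifting theorem, multiplying by e^(5t) replaces s with s - 5.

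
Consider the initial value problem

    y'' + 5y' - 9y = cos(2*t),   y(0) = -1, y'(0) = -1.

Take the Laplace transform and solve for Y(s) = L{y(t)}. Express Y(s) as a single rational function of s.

Transform both sides with L{·}.
With L{y''} = s^2 Y - s·y(0) - y'(0) and L{y'} = sY - y(0), with y(0) = -1, y'(0) = -1: the LHS transforms to (s^2 + 5*s - 9)Y - (-s - 6).
The right side is L{cos(2*t)} = s/(s^2 + 4).
So (s^2 + 5*s - 9)Y = s/(s^2 + 4) + (-s - 6).
Divide through and combine into a single rational function.

Y(s) = (-s^3 - 6*s^2 - 3*s - 24)/(s^4 + 5*s^3 - 5*s^2 + 20*s - 36)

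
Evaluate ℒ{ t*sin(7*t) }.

14*s/(s^2 + 49)^2

L{sin(7t)} = 7/(s^2 + 49).
Then apply L{t·g(t)} = -d/ds[G(s)] with G(s) = 7/(s^2 + 49):
differentiating 1 time and applying the sign gives 14*s/(s^2 + 49)^2.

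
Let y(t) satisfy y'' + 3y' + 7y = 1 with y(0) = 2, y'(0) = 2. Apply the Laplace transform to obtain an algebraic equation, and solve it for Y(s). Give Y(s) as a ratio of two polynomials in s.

Y(s) = (2*s^2 + 8*s + 1)/(s^3 + 3*s^2 + 7*s)

Take the Laplace transform of both sides.
The derivative rules (L{y''} = s^2 Y - s·y(0) - y'(0) and L{y'} = sY - y(0), with y(0) = 2, y'(0) = 2) turn the left side into (s^2 + 3*s + 7)Y - (2*s + 8).
The right side is L{1} = 1/s.
So (s^2 + 3*s + 7)Y = 1/s + (2*s + 8).
Isolate Y and clear denominators.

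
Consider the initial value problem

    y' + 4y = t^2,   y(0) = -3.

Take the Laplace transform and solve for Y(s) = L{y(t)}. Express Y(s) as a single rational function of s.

Take the Laplace transform of both sides.
Using L{y'} = sY - y(0) = sY - (-3), the left side becomes (s + 4)Y - (-3).
The right side is L{t^2} = 2/s^3.
So (s + 4)Y = 2/s^3 + (-3).
Isolate Y and clear denominators.

Y(s) = (-3*s^3 + 2)/(s^4 + 4*s^3)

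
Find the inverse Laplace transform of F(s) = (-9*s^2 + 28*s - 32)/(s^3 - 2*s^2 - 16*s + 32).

Factor the denominator: s^3 - 2*s^2 - 16*s + 32 = (s - 4)*(s - 2)*(s + 4).
Partial fraction decomposition gives [-4/(s - 4)] + [1/(s - 2)] + [-6/(s + 4)].
Invert each term: -4/(s - 4) ↔ -4e^(4t); 1/(s - 2) ↔ e^(2t); -6/(s + 4) ↔ -6e^(-4t).

-4*exp(4*t) + exp(2*t) - 6*exp(-4*t)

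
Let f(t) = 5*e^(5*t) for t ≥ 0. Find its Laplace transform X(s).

L{5} = 5/s.
By the first shifting theorem, multiplying by e^(5t) replaces s with s - 5.

X(s) = 5/(s - 5)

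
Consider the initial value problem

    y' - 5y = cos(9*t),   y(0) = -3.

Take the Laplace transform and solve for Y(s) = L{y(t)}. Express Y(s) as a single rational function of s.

Y(s) = (-3*s^2 + s - 243)/(s^3 - 5*s^2 + 81*s - 405)

Take the Laplace transform of both sides.
The derivative rules (L{y'} = sY - y(0) = sY - (-3)) turn the left side into (s - 5)Y - (-3).
The right side is L{cos(9*t)} = s/(s^2 + 81).
So (s - 5)Y = s/(s^2 + 81) + (-3).
Divide through and combine into a single rational function.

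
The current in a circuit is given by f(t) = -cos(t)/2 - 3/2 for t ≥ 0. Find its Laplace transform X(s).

By linearity of the Laplace transform, transform each term separately.
L{-3/2} = (-3/2)/s; (-1/2)·[L{cos(t)} = s/(s^2 + 1)].

X(s) = -s/(2*(s^2 + 1)) - 3/(2*s)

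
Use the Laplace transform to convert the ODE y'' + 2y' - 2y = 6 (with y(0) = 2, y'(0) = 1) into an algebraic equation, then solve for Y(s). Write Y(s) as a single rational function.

Y(s) = (2*s^2 + 5*s + 6)/(s^3 + 2*s^2 - 2*s)

Take the Laplace transform of both sides.
With L{y''} = s^2 Y - s·y(0) - y'(0) and L{y'} = sY - y(0), with y(0) = 2, y'(0) = 1: the LHS transforms to (s^2 + 2*s - 2)Y - (2*s + 5).
The right side is L{6} = 6/s.
So (s^2 + 2*s - 2)Y = 6/s + (2*s + 5).
Divide through and combine into a single rational function.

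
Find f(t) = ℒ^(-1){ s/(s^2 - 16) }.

f(t) = cosh(4*t)

Since L{cosh(4t)} = s/(s^2 - 16), the inverse is cosh(4*t).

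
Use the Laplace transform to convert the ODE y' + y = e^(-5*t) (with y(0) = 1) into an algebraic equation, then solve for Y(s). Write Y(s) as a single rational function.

Transform both sides with L{·}.
With L{y'} = sY - y(0) = sY - 1: the LHS transforms to (s + 1)Y - (1).
The right side is L{e^(-5*t)} = 1/(s + 5).
So (s + 1)Y = 1/(s + 5) + (1).
Solve for Y(s) and write it as one ratio of polynomials.

Y(s) = (s + 6)/(s^2 + 6*s + 5)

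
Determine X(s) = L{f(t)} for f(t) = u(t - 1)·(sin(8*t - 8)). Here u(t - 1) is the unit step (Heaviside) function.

By the second shifting theorem, L{u(t - c)·g(t - c)} = e^(-cs)·G(s) with c = 1 and G(s) = L{g(t)}.
L{sin(8t)} = 8/(s^2 + 64).

X(s) = 8*exp(-s)/(s^2 + 64)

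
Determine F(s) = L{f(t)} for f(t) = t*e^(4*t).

F(s) = (s - 4)^(-2)

L{e^(4t)} = 1/(s - 4).
Then apply L{t·g(t)} = -d/ds[G(s)] with G(s) = 1/(s - 4):
differentiating 1 time and applying the sign gives (s - 4)^(-2).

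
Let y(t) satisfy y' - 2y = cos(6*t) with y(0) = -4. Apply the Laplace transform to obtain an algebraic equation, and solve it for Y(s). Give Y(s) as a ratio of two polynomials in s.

Y(s) = (-4*s^2 + s - 144)/(s^3 - 2*s^2 + 36*s - 72)

Laplace-transform each side.
Using L{y'} = sY - y(0) = sY - (-4), the left side becomes (s - 2)Y - (-4).
The right side is L{cos(6*t)} = s/(s^2 + 36).
So (s - 2)Y = s/(s^2 + 36) + (-4).
Solve for Y(s) and write it as one ratio of polynomials.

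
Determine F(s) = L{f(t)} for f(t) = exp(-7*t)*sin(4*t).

L{sin(4t)} = 4/(s^2 + 16).
By the first shifting theorem, multiplying by e^(-7t) replaces s with s + 7.

F(s) = 4/((s + 7)^2 + 16)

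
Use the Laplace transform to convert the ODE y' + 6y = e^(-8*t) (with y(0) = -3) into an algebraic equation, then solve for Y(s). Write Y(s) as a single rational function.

Take the Laplace transform of both sides.
With L{y'} = sY - y(0) = sY - (-3): the LHS transforms to (s + 6)Y - (-3).
The right side is L{e^(-8*t)} = 1/(s + 8).
So (s + 6)Y = 1/(s + 8) + (-3).
Divide through and combine into a single rational function.

Y(s) = (-3*s - 23)/(s^2 + 14*s + 48)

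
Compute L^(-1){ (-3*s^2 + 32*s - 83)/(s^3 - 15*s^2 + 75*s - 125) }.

t^2*exp(5*t) + 2*t*exp(5*t) - 3*exp(5*t)

Factor the denominator: s^3 - 15*s^2 + 75*s - 125 = (s - 5)^3.
Partial fraction decomposition gives [-3/(s - 5)] + [2/(s - 5)^2] + [2/(s - 5)^3].
Invert each term: -3/(s - 5) ↔ -3e^(5t); 2/(s - 5)^2 ↔ 2t·e^(5t); 2/(s - 5)^3 ↔ (1)t^2·e^(5t).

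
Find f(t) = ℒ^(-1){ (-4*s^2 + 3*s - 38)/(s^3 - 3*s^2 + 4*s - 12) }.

f(t) = -5*exp(3*t) + 3*sin(2*t) + cos(2*t)

Factor the denominator: s^3 - 3*s^2 + 4*s - 12 = (s - 3)*(s^2 + 4).
Partial fraction decomposition gives [-5/(s - 3)] + [s/(s^2 + 4)] + [6/(s^2 + 4)].
Invert each term: -5/(s - 3) ↔ -5e^(3t); 1·s/(s^2 + 4) ↔ cos(2t); 3·2/(s^2 + 4) ↔ 3sin(2t).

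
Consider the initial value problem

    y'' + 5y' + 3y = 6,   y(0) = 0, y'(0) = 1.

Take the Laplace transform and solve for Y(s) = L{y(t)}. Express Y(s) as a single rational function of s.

Y(s) = (s + 6)/(s^3 + 5*s^2 + 3*s)

Apply the Laplace transform to the equation.
Using L{y''} = s^2 Y - s·y(0) - y'(0) and L{y'} = sY - y(0), with y(0) = 0, y'(0) = 1, the left side becomes (s^2 + 5*s + 3)Y - (1).
The right side is L{6} = 6/s.
So (s^2 + 5*s + 3)Y = 6/s + (1).
Solve for Y(s) and write it as one ratio of polynomials.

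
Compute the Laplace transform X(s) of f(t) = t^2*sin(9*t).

X(s) = 54*(s^2 - 27)/(s^2 + 81)^3

L{sin(9t)} = 9/(s^2 + 81).
Then apply L{t^2·g(t)} = (-1)^2 d^2/ds^2[G(s)] with G(s) = 9/(s^2 + 81):
differentiating 2 times and applying the sign gives 54*(s^2 - 27)/(s^2 + 81)^3.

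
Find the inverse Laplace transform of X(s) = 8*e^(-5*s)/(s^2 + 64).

Heaviside(t - 5)*(sin(8*t - 40))

The factor e^(-5s) signals a time shift by c = 5 (second shifting theorem).
L{sin(8t)} = 8/(s^2 + 64), so L^-1{8/(s^2 + 64)} = sin(8*t).
Hence the inverse is u(t - 5) times that function evaluated at t - 5.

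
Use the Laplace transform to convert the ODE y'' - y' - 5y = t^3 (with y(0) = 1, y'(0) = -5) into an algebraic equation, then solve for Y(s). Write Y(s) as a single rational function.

Laplace-transform each side.
The derivative rules (L{y''} = s^2 Y - s·y(0) - y'(0) and L{y'} = sY - y(0), with y(0) = 1, y'(0) = -5) turn the left side into (s^2 - s - 5)Y - (s - 6).
The right side is L{t^3} = 6/s^4.
So (s^2 - s - 5)Y = 6/s^4 + (s - 6).
Divide through and combine into a single rational function.

Y(s) = (s^5 - 6*s^4 + 6)/(s^6 - s^5 - 5*s^4)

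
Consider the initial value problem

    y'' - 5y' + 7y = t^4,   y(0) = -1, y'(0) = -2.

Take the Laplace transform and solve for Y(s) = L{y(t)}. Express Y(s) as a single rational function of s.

Y(s) = (-s^6 + 3*s^5 + 24)/(s^7 - 5*s^6 + 7*s^5)

Take the Laplace transform of both sides.
Using L{y''} = s^2 Y - s·y(0) - y'(0) and L{y'} = sY - y(0), with y(0) = -1, y'(0) = -2, the left side becomes (s^2 - 5*s + 7)Y - (-s + 3).
The right side is L{t^4} = 24/s^5.
So (s^2 - 5*s + 7)Y = 24/s^5 + (-s + 3).
Isolate Y and clear denominators.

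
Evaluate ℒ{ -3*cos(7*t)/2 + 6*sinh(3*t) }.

-3*s/(2*(s^2 + 49)) + 18/(s^2 - 9)

Apply the Laplace transform termwise.
(-3/2)·[L{cos(7t)} = s/(s^2 + 49)]; (6)·[L{sinh(3t)} = 3/(s^2 - 9)].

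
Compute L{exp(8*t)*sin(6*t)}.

L{sin(6t)} = 6/(s^2 + 36).
By the first shifting theorem, multiplying by e^(8t) replaces s with s - 8.

6/((s - 8)^2 + 36)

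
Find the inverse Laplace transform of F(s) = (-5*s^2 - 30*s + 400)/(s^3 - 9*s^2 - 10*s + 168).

-5*exp(7*t) - 4*exp(6*t) + 4*exp(-4*t)

Factor the denominator: s^3 - 9*s^2 - 10*s + 168 = (s - 7)*(s - 6)*(s + 4).
Partial fraction decomposition gives [4/(s + 4)] + [-4/(s - 6)] + [-5/(s - 7)].
Invert each term: 4/(s + 4) ↔ 4e^(-4t); -4/(s - 6) ↔ -4e^(6t); -5/(s - 7) ↔ -5e^(7t).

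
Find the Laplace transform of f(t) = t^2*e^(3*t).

2/(s - 3)^3

L{e^(3t)} = 1/(s - 3).
Then apply L{t^2·g(t)} = (-1)^2 d^2/ds^2[G(s)] with G(s) = 1/(s - 3):
differentiating 2 times and applying the sign gives 2/(s - 3)^3.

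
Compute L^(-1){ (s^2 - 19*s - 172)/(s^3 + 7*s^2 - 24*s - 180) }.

2*t*exp(-6*t) - 2*exp(5*t) + 3*exp(-6*t)

Factor the denominator: s^3 + 7*s^2 - 24*s - 180 = (s - 5)*(s + 6)^2.
Partial fraction decomposition gives [3/(s + 6)] + [2/(s + 6)^2] + [-2/(s - 5)].
Invert each term: 3/(s + 6) ↔ 3e^(-6t); 2/(s + 6)^2 ↔ 2t·e^(-6t); -2/(s - 5) ↔ -2e^(5t).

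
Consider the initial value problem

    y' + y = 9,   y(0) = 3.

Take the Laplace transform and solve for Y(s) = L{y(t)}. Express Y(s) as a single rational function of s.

Y(s) = (3*s + 9)/(s^2 + s)

Transform both sides with L{·}.
Using L{y'} = sY - y(0) = sY - 3, the left side becomes (s + 1)Y - (3).
The right side is L{9} = 9/s.
So (s + 1)Y = 9/s + (3).
Solve for Y(s) and write it as one ratio of polynomials.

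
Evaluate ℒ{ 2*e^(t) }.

L{2} = 2/s.
By the first shifting theorem, multiplying by e^(t) replaces s with s - 1.

2/(s - 1)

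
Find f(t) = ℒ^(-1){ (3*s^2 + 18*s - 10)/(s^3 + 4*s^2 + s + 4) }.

f(t) = -2*sin(t) + 5*cos(t) - 2*exp(-4*t)

Factor the denominator: s^3 + 4*s^2 + s + 4 = (s + 4)*(s^2 + 1).
Partial fraction decomposition gives [-2/(s + 4)] + [5*s/(s^2 + 1)] + [-2/(s^2 + 1)].
Invert each term: -2/(s + 4) ↔ -2e^(-4t); 5·s/(s^2 + 1) ↔ 5cos(t); -2·1/(s^2 + 1) ↔ -2sin(t).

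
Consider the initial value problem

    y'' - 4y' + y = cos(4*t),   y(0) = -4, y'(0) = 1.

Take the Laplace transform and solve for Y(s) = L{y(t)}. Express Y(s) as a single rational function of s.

Laplace-transform each side.
Using L{y''} = s^2 Y - s·y(0) - y'(0) and L{y'} = sY - y(0), with y(0) = -4, y'(0) = 1, the left side becomes (s^2 - 4*s + 1)Y - (-4*s + 17).
The right side is L{cos(4*t)} = s/(s^2 + 16).
So (s^2 - 4*s + 1)Y = s/(s^2 + 16) + (-4*s + 17).
Divide through and combine into a single rational function.

Y(s) = (-4*s^3 + 17*s^2 - 63*s + 272)/(s^4 - 4*s^3 + 17*s^2 - 64*s + 16)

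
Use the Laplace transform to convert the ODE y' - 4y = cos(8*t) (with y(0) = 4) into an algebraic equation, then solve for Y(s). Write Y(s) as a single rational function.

Transform both sides with L{·}.
With L{y'} = sY - y(0) = sY - 4: the LHS transforms to (s - 4)Y - (4).
The right side is L{cos(8*t)} = s/(s^2 + 64).
So (s - 4)Y = s/(s^2 + 64) + (4).
Solve for Y(s) and write it as one ratio of polynomials.

Y(s) = (4*s^2 + s + 256)/(s^3 - 4*s^2 + 64*s - 256)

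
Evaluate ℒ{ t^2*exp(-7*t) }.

L{e^(-7t)} = 1/(s + 7).
Then apply L{t^2·g(t)} = (-1)^2 d^2/ds^2[G(s)] with G(s) = 1/(s + 7):
differentiating 2 times and applying the sign gives 2/(s + 7)^3.

2/(s + 7)^3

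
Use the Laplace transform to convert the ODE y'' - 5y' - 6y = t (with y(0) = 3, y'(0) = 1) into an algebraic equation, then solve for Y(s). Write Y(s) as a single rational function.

Laplace-transform each side.
With L{y''} = s^2 Y - s·y(0) - y'(0) and L{y'} = sY - y(0), with y(0) = 3, y'(0) = 1: the LHS transforms to (s^2 - 5*s - 6)Y - (3*s - 14).
The right side is L{t} = s^(-2).
So (s^2 - 5*s - 6)Y = s^(-2) + (3*s - 14).
Solve for Y(s) and write it as one ratio of polynomials.

Y(s) = (3*s^3 - 14*s^2 + 1)/(s^4 - 5*s^3 - 6*s^2)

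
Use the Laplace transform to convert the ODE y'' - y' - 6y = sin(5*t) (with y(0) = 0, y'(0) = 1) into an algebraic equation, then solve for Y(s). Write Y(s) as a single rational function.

Y(s) = (s^2 + 30)/(s^4 - s^3 + 19*s^2 - 25*s - 150)

Apply the Laplace transform to the equation.
With L{y''} = s^2 Y - s·y(0) - y'(0) and L{y'} = sY - y(0), with y(0) = 0, y'(0) = 1: the LHS transforms to (s^2 - s - 6)Y - (1).
The right side is L{sin(5*t)} = 5/(s^2 + 25).
So (s^2 - s - 6)Y = 5/(s^2 + 25) + (1).
Solve for Y(s) and write it as one ratio of polynomials.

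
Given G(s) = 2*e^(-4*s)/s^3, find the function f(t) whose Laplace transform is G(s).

f(t) = Heaviside(t - 4)*((t - 4)^2)

The factor e^(-4s) signals a time shift by c = 4 (second shifting theorem).
L{t^2} = 2!/s^3 = 2/s^3, so L^-1{2/s^3} = t^2.
Hence the inverse is u(t - 4) times that function evaluated at t - 4.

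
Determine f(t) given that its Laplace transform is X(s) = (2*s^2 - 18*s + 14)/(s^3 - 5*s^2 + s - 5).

f(t) = -exp(5*t) - 3*sin(t) + 3*cos(t)

Factor the denominator: s^3 - 5*s^2 + s - 5 = (s - 5)*(s^2 + 1).
Partial fraction decomposition gives [-1/(s - 5)] + [3*s/(s^2 + 1)] + [-3/(s^2 + 1)].
Invert each term: -1/(s - 5) ↔ -e^(5t); 3·s/(s^2 + 1) ↔ 3cos(t); -3·1/(s^2 + 1) ↔ -3sin(t).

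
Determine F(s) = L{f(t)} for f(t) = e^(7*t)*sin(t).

F(s) = 1/((s - 7)^2 + 1)

L{sin(t)} = 1/(s^2 + 1).
By the first shifting theorem, multiplying by e^(7t) replaces s with s - 7.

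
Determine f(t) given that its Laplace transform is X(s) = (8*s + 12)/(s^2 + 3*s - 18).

Factor the denominator: s^2 + 3*s - 18 = (s - 3)*(s + 6).
Partial fraction decomposition gives [4/(s - 3)] + [4/(s + 6)].
Invert each term: 4/(s - 3) ↔ 4e^(3t); 4/(s + 6) ↔ 4e^(-6t).

f(t) = 4*exp(3*t) + 4*exp(-6*t)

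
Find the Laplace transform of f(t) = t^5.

L{t^5} = 5!/s^6 = 120/s^6.

120/s^6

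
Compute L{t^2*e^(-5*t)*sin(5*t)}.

10*(3*s^2 + 30*s + 50)/(s^2 + 10*s + 50)^3

L{sin(5t)} = 5/(s^2 + 25).
Multiplying by e^(-5t) shifts s → s + 5, so L{e^(-5*t)*sin(5*t)} = 5/((s + 5)^2 + 25).
Then apply L{t^2·g(t)} = (-1)^2 d^2/ds^2[G(s)] with G(s) = 5/((s + 5)^2 + 25):
differentiating 2 times and applying the sign gives 10*(3*s^2 + 30*s + 50)/(s^2 + 10*s + 50)^3.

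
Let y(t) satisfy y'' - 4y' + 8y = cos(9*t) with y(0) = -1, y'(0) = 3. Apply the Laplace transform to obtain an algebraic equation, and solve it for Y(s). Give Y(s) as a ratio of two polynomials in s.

Y(s) = (-s^3 + 7*s^2 - 80*s + 567)/(s^4 - 4*s^3 + 89*s^2 - 324*s + 648)

Transform both sides with L{·}.
The derivative rules (L{y''} = s^2 Y - s·y(0) - y'(0) and L{y'} = sY - y(0), with y(0) = -1, y'(0) = 3) turn the left side into (s^2 - 4*s + 8)Y - (-s + 7).
The right side is L{cos(9*t)} = s/(s^2 + 81).
So (s^2 - 4*s + 8)Y = s/(s^2 + 81) + (-s + 7).
Isolate Y and clear denominators.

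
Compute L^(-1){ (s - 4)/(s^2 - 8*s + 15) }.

Rewrite the denominator: s^2 - 8*s + 15 = (s - 4)^2 - 1.
The form in (s - 4) signals a first-shifting-theorem factor e^(4t).
Since L{cosh(t)} = s/(s^2 - 1), the inverse is e^(4*t)*cosh(t).

exp(4*t)*cosh(t)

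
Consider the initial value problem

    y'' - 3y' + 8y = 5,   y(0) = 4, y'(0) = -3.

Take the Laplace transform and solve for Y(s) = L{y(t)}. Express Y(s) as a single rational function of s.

Y(s) = (4*s^2 - 15*s + 5)/(s^3 - 3*s^2 + 8*s)

Laplace-transform each side.
With L{y''} = s^2 Y - s·y(0) - y'(0) and L{y'} = sY - y(0), with y(0) = 4, y'(0) = -3: the LHS transforms to (s^2 - 3*s + 8)Y - (4*s - 15).
The right side is L{5} = 5/s.
So (s^2 - 3*s + 8)Y = 5/s + (4*s - 15).
Divide through and combine into a single rational function.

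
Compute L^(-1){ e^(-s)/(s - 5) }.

The factor e^(-s) signals a time shift by c = 1 (second shifting theorem).
L{e^(5t)} = 1/(s - 5), so L^-1{1/(s - 5)} = e^(5*t).
Hence the inverse is u(t - 1) times that function evaluated at t - 1.

Heaviside(t - 1)*(exp(5*t - 5))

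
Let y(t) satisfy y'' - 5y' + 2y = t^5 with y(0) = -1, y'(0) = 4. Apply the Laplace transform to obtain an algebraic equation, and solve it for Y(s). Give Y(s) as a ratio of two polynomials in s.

Y(s) = (-s^7 + 9*s^6 + 120)/(s^8 - 5*s^7 + 2*s^6)

Take the Laplace transform of both sides.
Using L{y''} = s^2 Y - s·y(0) - y'(0) and L{y'} = sY - y(0), with y(0) = -1, y'(0) = 4, the left side becomes (s^2 - 5*s + 2)Y - (-s + 9).
The right side is L{t^5} = 120/s^6.
So (s^2 - 5*s + 2)Y = 120/s^6 + (-s + 9).
Isolate Y and clear denominators.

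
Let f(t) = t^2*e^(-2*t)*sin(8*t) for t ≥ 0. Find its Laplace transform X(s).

X(s) = 16*(3*s^2 + 12*s - 52)/(s^2 + 4*s + 68)^3

L{sin(8t)} = 8/(s^2 + 64).
Multiplying by e^(-2t) shifts s → s + 2, so L{e^(-2*t)*sin(8*t)} = 8/((s + 2)^2 + 64).
Then apply L{t^2·g(t)} = (-1)^2 d^2/ds^2[G(s)] with G(s) = 8/((s + 2)^2 + 64):
differentiating 2 times and applying the sign gives 16*(3*s^2 + 12*s - 52)/(s^2 + 4*s + 68)^3.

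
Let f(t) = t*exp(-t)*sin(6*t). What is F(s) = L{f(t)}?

L{sin(6t)} = 6/(s^2 + 36).
Multiplying by e^(-t) shifts s → s + 1, so L{exp(-t)*sin(6*t)} = 6/((s + 1)^2 + 36).
Then apply L{t·g(t)} = -d/ds[G(s)] with G(s) = 6/((s + 1)^2 + 36):
differentiating 1 time and applying the sign gives 12*(s + 1)/(s^2 + 2*s + 37)^2.

F(s) = 12*(s + 1)/(s^2 + 2*s + 37)^2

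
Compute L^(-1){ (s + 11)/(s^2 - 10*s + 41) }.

4*exp(5*t)*sin(4*t) + exp(5*t)*cos(4*t)

Complete the square in the denominator: s^2 - 10*s + 41 = (s - 5)^2 + 4^2.
Split the numerator to match: s + 11 = 1·(s - 5) + 4·4.
Invert each term: 1·(s - 5)/((s - 5)^2 + 16) ↔ e^(5t)cos(4t); 4·4/((s - 5)^2 + 16) ↔ 4e^(5t)sin(4t).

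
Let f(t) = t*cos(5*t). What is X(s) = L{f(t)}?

L{cos(5t)} = s/(s^2 + 25).
Then apply L{t·g(t)} = -d/ds[G(s)] with G(s) = s/(s^2 + 25):
differentiating 1 time and applying the sign gives (s - 5)*(s + 5)/(s^2 + 25)^2.

X(s) = (s - 5)*(s + 5)/(s^2 + 25)^2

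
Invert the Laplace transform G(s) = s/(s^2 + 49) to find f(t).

f(t) = cos(7*t)

Since L{cos(7t)} = s/(s^2 + 49), the inverse is cos(7*t).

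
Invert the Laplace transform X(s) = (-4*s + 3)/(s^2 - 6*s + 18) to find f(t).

Complete the square in the denominator: s^2 - 6*s + 18 = (s - 3)^2 + 3^2.
Split the numerator to match: -4*s + 3 = -4·(s - 3) - 3·3.
Invert each term: -4·(s - 3)/((s - 3)^2 + 9) ↔ -4e^(3t)cos(3t); -3·3/((s - 3)^2 + 9) ↔ -3e^(3t)sin(3t).

f(t) = -3*exp(3*t)*sin(3*t) - 4*exp(3*t)*cos(3*t)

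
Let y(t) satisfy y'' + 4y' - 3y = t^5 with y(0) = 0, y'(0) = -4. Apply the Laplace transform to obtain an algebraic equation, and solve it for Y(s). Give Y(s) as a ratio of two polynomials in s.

Apply the Laplace transform to the equation.
The derivative rules (L{y''} = s^2 Y - s·y(0) - y'(0) and L{y'} = sY - y(0), with y(0) = 0, y'(0) = -4) turn the left side into (s^2 + 4*s - 3)Y - (-4).
The right side is L{t^5} = 120/s^6.
So (s^2 + 4*s - 3)Y = 120/s^6 + (-4).
Divide through and combine into a single rational function.

Y(s) = (-4*s^6 + 120)/(s^8 + 4*s^7 - 3*s^6)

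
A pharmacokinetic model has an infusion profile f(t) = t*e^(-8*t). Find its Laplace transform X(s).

X(s) = (s + 8)^(-2)

L{e^(-8t)} = 1/(s + 8).
Then apply L{t·g(t)} = -d/ds[G(s)] with G(s) = 1/(s + 8):
differentiating 1 time and applying the sign gives (s + 8)^(-2).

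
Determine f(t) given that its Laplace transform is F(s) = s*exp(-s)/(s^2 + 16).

f(t) = Heaviside(t - 1)*(cos(4*t - 4))

The factor e^(-s) signals a time shift by c = 1 (second shifting theorem).
L{cos(4t)} = s/(s^2 + 16), so L^-1{s/(s^2 + 16)} = cos(4*t).
Hence the inverse is u(t - 1) times that function evaluated at t - 1.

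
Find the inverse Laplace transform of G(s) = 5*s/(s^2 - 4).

5*cosh(2*t)

Since L{cosh(2t)} = s/(s^2 - 4), the inverse is cosh(2*t), scaled by 5.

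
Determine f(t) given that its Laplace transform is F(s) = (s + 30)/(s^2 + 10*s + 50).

Complete the square in the denominator: s^2 + 10*s + 50 = (s + 5)^2 + 5^2.
Split the numerator to match: s + 30 = 1·(s + 5) + 5·5.
Invert each term: 1·(s + 5)/((s + 5)^2 + 25) ↔ e^(-5t)cos(5t); 5·5/((s + 5)^2 + 25) ↔ 5e^(-5t)sin(5t).

f(t) = 5*exp(-5*t)*sin(5*t) + exp(-5*t)*cos(5*t)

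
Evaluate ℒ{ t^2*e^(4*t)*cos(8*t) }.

L{cos(8t)} = s/(s^2 + 64).
Multiplying by e^(4t) shifts s → s - 4, so L{e^(4*t)*cos(8*t)} = (s - 4)/((s - 4)^2 + 64).
Then apply L{t^2·g(t)} = (-1)^2 d^2/ds^2[G(s)] with G(s) = (s - 4)/((s - 4)^2 + 64):
differentiating 2 times and applying the sign gives 2*(s - 4)*(s^2 - 8*s - 176)/(s^2 - 8*s + 80)^3.

2*(s - 4)*(s^2 - 8*s - 176)/(s^2 - 8*s + 80)^3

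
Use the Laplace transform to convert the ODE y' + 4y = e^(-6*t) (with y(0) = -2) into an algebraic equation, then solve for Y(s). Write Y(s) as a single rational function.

Transform both sides with L{·}.
Using L{y'} = sY - y(0) = sY - (-2), the left side becomes (s + 4)Y - (-2).
The right side is L{e^(-6*t)} = 1/(s + 6).
So (s + 4)Y = 1/(s + 6) + (-2).
Divide through and combine into a single rational function.

Y(s) = (-2*s - 11)/(s^2 + 10*s + 24)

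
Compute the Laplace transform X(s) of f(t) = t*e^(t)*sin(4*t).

L{sin(4t)} = 4/(s^2 + 16).
Multiplying by e^(t) shifts s → s - 1, so L{e^(t)*sin(4*t)} = 4/((s - 1)^2 + 16).
Then apply L{t·g(t)} = -d/ds[G(s)] with G(s) = 4/((s - 1)^2 + 16):
differentiating 1 time and applying the sign gives 8*(s - 1)/(s^2 - 2*s + 17)^2.

X(s) = 8*(s - 1)/(s^2 - 2*s + 17)^2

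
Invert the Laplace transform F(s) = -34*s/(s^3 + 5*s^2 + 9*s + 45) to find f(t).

Factor the denominator: s^3 + 5*s^2 + 9*s + 45 = (s + 5)*(s^2 + 9).
Partial fraction decomposition gives [5/(s + 5)] + [-5*s/(s^2 + 9)] + [-9/(s^2 + 9)].
Invert each term: 5/(s + 5) ↔ 5e^(-5t); -5·s/(s^2 + 9) ↔ -5cos(3t); -3·3/(s^2 + 9) ↔ -3sin(3t).

f(t) = -3*sin(3*t) - 5*cos(3*t) + 5*exp(-5*t)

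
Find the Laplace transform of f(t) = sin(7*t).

L{sin(7t)} = 7/(s^2 + 49).

7/(s^2 + 49)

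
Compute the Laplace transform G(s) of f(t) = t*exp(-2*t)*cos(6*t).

L{cos(6t)} = s/(s^2 + 36).
Multiplying by e^(-2t) shifts s → s + 2, so L{exp(-2*t)*cos(6*t)} = (s + 2)/((s + 2)^2 + 36).
Then apply L{t·g(t)} = -d/ds[H(s)] with H(s) = (s + 2)/((s + 2)^2 + 36):
differentiating 1 time and applying the sign gives (s - 4)*(s + 8)/(s^2 + 4*s + 40)^2.

G(s) = (s - 4)*(s + 8)/(s^2 + 4*s + 40)^2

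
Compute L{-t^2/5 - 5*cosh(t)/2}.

By linearity of the Laplace transform, transform each term separately.
(-1/5)·[L{t^2} = 2!/s^3 = 2/s^3]; (-5/2)·[L{cosh(t)} = s/(s^2 - 1)].

-5*s/(2*(s^2 - 1)) - 2/(5*s^3)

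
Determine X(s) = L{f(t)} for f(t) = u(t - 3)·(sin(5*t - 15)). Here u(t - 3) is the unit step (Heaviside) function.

By the second shifting theorem, L{u(t - c)·g(t - c)} = e^(-cs)·G(s) with c = 3 and G(s) = L{g(t)}.
L{sin(5t)} = 5/(s^2 + 25).

X(s) = 5*exp(-3*s)/(s^2 + 25)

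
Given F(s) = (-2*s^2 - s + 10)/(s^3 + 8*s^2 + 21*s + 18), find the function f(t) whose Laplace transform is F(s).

f(t) = 5*t*exp(-3*t) + 4*exp(-2*t) - 6*exp(-3*t)

Factor the denominator: s^3 + 8*s^2 + 21*s + 18 = (s + 2)*(s + 3)^2.
Partial fraction decomposition gives [-6/(s + 3)] + [5/(s + 3)^2] + [4/(s + 2)].
Invert each term: -6/(s + 3) ↔ -6e^(-3t); 5/(s + 3)^2 ↔ 5t·e^(-3t); 4/(s + 2) ↔ 4e^(-2t).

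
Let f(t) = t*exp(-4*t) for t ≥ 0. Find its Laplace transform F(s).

F(s) = (s + 4)^(-2)

L{e^(-4t)} = 1/(s + 4).
Then apply L{t·g(t)} = -d/ds[G(s)] with G(s) = 1/(s + 4):
differentiating 1 time and applying the sign gives (s + 4)^(-2).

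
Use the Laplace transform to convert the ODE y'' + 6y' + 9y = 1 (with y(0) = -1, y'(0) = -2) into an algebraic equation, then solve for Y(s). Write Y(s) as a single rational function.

Y(s) = (-s^2 - 8*s + 1)/(s^3 + 6*s^2 + 9*s)

Transform both sides with L{·}.
Using L{y''} = s^2 Y - s·y(0) - y'(0) and L{y'} = sY - y(0), with y(0) = -1, y'(0) = -2, the left side becomes (s^2 + 6*s + 9)Y - (-s - 8).
The right side is L{1} = 1/s.
So (s^2 + 6*s + 9)Y = 1/s + (-s - 8).
Divide through and combine into a single rational function.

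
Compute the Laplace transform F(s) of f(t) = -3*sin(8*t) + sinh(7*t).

F(s) = -24/(s^2 + 64) + 7/(s^2 - 49)

Apply the Laplace transform termwise.
(-3)·[L{sin(8t)} = 8/(s^2 + 64)]; L{sinh(7t)} = 7/(s^2 - 49).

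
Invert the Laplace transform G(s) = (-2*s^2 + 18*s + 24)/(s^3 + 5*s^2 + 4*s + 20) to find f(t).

Factor the denominator: s^3 + 5*s^2 + 4*s + 20 = (s + 5)*(s^2 + 4).
Partial fraction decomposition gives [-4/(s + 5)] + [2*s/(s^2 + 4)] + [8/(s^2 + 4)].
Invert each term: -4/(s + 5) ↔ -4e^(-5t); 2·s/(s^2 + 4) ↔ 2cos(2t); 4·2/(s^2 + 4) ↔ 4sin(2t).

f(t) = 4*sin(2*t) + 2*cos(2*t) - 4*exp(-5*t)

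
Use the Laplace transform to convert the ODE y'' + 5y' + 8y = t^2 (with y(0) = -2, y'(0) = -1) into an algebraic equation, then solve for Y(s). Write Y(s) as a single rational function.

Y(s) = (-2*s^4 - 11*s^3 + 2)/(s^5 + 5*s^4 + 8*s^3)

Take the Laplace transform of both sides.
With L{y''} = s^2 Y - s·y(0) - y'(0) and L{y'} = sY - y(0), with y(0) = -2, y'(0) = -1: the LHS transforms to (s^2 + 5*s + 8)Y - (-2*s - 11).
The right side is L{t^2} = 2/s^3.
So (s^2 + 5*s + 8)Y = 2/s^3 + (-2*s - 11).
Divide through and combine into a single rational function.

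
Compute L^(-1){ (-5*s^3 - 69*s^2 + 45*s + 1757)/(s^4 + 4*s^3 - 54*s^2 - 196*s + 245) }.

-3*exp(7*t) - 6*exp(t) + 3*exp(-5*t) + exp(-7*t)

Factor the denominator: s^4 + 4*s^3 - 54*s^2 - 196*s + 245 = (s - 7)*(s - 1)*(s + 5)*(s + 7).
Partial fraction decomposition gives [-6/(s - 1)] + [3/(s + 5)] + [-3/(s - 7)] + [1/(s + 7)].
Invert each term: -6/(s - 1) ↔ -6e^(t); 3/(s + 5) ↔ 3e^(-5t); -3/(s - 7) ↔ -3e^(7t); 1/(s + 7) ↔ e^(-7t).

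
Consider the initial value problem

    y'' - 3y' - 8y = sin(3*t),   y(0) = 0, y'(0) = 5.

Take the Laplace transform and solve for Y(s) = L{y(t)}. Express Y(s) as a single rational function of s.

Laplace-transform each side.
With L{y''} = s^2 Y - s·y(0) - y'(0) and L{y'} = sY - y(0), with y(0) = 0, y'(0) = 5: the LHS transforms to (s^2 - 3*s - 8)Y - (5).
The right side is L{sin(3*t)} = 3/(s^2 + 9).
So (s^2 - 3*s - 8)Y = 3/(s^2 + 9) + (5).
Isolate Y and clear denominators.

Y(s) = (5*s^2 + 48)/(s^4 - 3*s^3 + s^2 - 27*s - 72)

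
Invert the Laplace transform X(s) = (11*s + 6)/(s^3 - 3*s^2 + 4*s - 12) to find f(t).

f(t) = 3*exp(3*t) + sin(2*t) - 3*cos(2*t)

Factor the denominator: s^3 - 3*s^2 + 4*s - 12 = (s - 3)*(s^2 + 4).
Partial fraction decomposition gives [3/(s - 3)] + [-3*s/(s^2 + 4)] + [2/(s^2 + 4)].
Invert each term: 3/(s - 3) ↔ 3e^(3t); -3·s/(s^2 + 4) ↔ -3cos(2t); 1·2/(s^2 + 4) ↔ sin(2t).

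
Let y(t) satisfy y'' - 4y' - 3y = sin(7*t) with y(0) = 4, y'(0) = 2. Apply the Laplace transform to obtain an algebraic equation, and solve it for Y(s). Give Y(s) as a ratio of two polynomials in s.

Laplace-transform each side.
Using L{y''} = s^2 Y - s·y(0) - y'(0) and L{y'} = sY - y(0), with y(0) = 4, y'(0) = 2, the left side becomes (s^2 - 4*s - 3)Y - (4*s - 14).
The right side is L{sin(7*t)} = 7/(s^2 + 49).
So (s^2 - 4*s - 3)Y = 7/(s^2 + 49) + (4*s - 14).
Isolate Y and clear denominators.

Y(s) = (4*s^3 - 14*s^2 + 196*s - 679)/(s^4 - 4*s^3 + 46*s^2 - 196*s - 147)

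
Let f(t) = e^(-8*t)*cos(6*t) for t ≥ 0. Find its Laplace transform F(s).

L{cos(6t)} = s/(s^2 + 36).
By the first shifting theorem, multiplying by e^(-8t) replaces s with s + 8.

F(s) = (s + 8)/((s + 8)^2 + 36)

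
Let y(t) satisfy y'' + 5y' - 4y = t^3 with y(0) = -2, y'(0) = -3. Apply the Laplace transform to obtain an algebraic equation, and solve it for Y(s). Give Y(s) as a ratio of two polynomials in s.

Laplace-transform each side.
With L{y''} = s^2 Y - s·y(0) - y'(0) and L{y'} = sY - y(0), with y(0) = -2, y'(0) = -3: the LHS transforms to (s^2 + 5*s - 4)Y - (-2*s - 13).
The right side is L{t^3} = 6/s^4.
So (s^2 + 5*s - 4)Y = 6/s^4 + (-2*s - 13).
Isolate Y and clear denominators.

Y(s) = (-2*s^5 - 13*s^4 + 6)/(s^6 + 5*s^5 - 4*s^4)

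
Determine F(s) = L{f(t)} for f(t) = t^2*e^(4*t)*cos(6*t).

L{cos(6t)} = s/(s^2 + 36).
Multiplying by e^(4t) shifts s → s - 4, so L{e^(4*t)*cos(6*t)} = (s - 4)/((s - 4)^2 + 36).
Then apply L{t^2·g(t)} = (-1)^2 d^2/ds^2[G(s)] with G(s) = (s - 4)/((s - 4)^2 + 36):
differentiating 2 times and applying the sign gives 2*(s - 4)*(s^2 - 8*s - 92)/(s^2 - 8*s + 52)^3.

F(s) = 2*(s - 4)*(s^2 - 8*s - 92)/(s^2 - 8*s + 52)^3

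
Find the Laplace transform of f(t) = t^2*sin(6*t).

L{sin(6t)} = 6/(s^2 + 36).
Then apply L{t^2·g(t)} = (-1)^2 d^2/ds^2[G(s)] with G(s) = 6/(s^2 + 36):
differentiating 2 times and applying the sign gives 36*(s^2 - 12)/(s^2 + 36)^3.

36*(s^2 - 12)/(s^2 + 36)^3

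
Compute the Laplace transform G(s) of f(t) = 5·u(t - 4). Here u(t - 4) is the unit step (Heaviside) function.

G(s) = 5*exp(-4*s)/s

By the second shifting theorem, L{u(t - c)·g(t - c)} = e^(-cs)·H(s) with c = 4 and H(s) = L{g(t)}.
L{5} = 5/s.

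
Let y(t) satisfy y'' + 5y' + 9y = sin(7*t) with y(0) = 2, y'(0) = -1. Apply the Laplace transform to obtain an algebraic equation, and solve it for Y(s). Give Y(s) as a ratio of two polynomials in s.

Y(s) = (2*s^3 + 9*s^2 + 98*s + 448)/(s^4 + 5*s^3 + 58*s^2 + 245*s + 441)

Apply the Laplace transform to the equation.
Using L{y''} = s^2 Y - s·y(0) - y'(0) and L{y'} = sY - y(0), with y(0) = 2, y'(0) = -1, the left side becomes (s^2 + 5*s + 9)Y - (2*s + 9).
The right side is L{sin(7*t)} = 7/(s^2 + 49).
So (s^2 + 5*s + 9)Y = 7/(s^2 + 49) + (2*s + 9).
Isolate Y and clear denominators.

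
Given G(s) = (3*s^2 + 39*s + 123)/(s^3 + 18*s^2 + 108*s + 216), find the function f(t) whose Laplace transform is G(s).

f(t) = -3*t^2*exp(-6*t)/2 + 3*t*exp(-6*t) + 3*exp(-6*t)

Factor the denominator: s^3 + 18*s^2 + 108*s + 216 = (s + 6)^3.
Partial fraction decomposition gives [3/(s + 6)] + [3/(s + 6)^2] + [-3/(s + 6)^3].
Invert each term: 3/(s + 6) ↔ 3e^(-6t); 3/(s + 6)^2 ↔ 3t·e^(-6t); -3/(s + 6)^3 ↔ (-3/2)t^2·e^(-6t).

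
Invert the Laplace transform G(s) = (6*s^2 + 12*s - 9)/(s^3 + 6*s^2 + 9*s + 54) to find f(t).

Factor the denominator: s^3 + 6*s^2 + 9*s + 54 = (s + 6)*(s^2 + 9).
Partial fraction decomposition gives [3/(s + 6)] + [3*s/(s^2 + 9)] + [-6/(s^2 + 9)].
Invert each term: 3/(s + 6) ↔ 3e^(-6t); 3·s/(s^2 + 9) ↔ 3cos(3t); -2·3/(s^2 + 9) ↔ -2sin(3t).

f(t) = -2*sin(3*t) + 3*cos(3*t) + 3*exp(-6*t)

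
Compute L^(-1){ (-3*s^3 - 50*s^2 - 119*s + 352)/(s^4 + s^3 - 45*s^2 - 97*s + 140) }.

-5*exp(7*t) - exp(t) + 4*exp(-4*t) - exp(-5*t)

Factor the denominator: s^4 + s^3 - 45*s^2 - 97*s + 140 = (s - 7)*(s - 1)*(s + 4)*(s + 5).
Partial fraction decomposition gives [-1/(s - 1)] + [4/(s + 4)] + [-1/(s + 5)] + [-5/(s - 7)].
Invert each term: -1/(s - 1) ↔ -e^(t); 4/(s + 4) ↔ 4e^(-4t); -1/(s + 5) ↔ -e^(-5t); -5/(s - 7) ↔ -5e^(7t).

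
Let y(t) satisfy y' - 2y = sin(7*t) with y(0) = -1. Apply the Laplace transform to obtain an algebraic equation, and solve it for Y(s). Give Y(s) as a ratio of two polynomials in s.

Laplace-transform each side.
The derivative rules (L{y'} = sY - y(0) = sY - (-1)) turn the left side into (s - 2)Y - (-1).
The right side is L{sin(7*t)} = 7/(s^2 + 49).
So (s - 2)Y = 7/(s^2 + 49) + (-1).
Isolate Y and clear denominators.

Y(s) = (-s^2 - 42)/(s^3 - 2*s^2 + 49*s - 98)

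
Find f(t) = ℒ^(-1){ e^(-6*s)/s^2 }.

f(t) = Heaviside(t - 6)*(t - 6)

The factor e^(-6s) signals a time shift by c = 6 (second shifting theorem).
L{t} = 1!/s^2 = 1/s^2, so L^-1{s^(-2)} = t.
Hence the inverse is u(t - 6) times that function evaluated at t - 6.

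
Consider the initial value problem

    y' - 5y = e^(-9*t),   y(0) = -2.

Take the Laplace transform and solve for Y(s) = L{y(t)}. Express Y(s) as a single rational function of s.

Y(s) = (-2*s - 17)/(s^2 + 4*s - 45)

Apply the Laplace transform to the equation.
The derivative rules (L{y'} = sY - y(0) = sY - (-2)) turn the left side into (s - 5)Y - (-2).
The right side is L{e^(-9*t)} = 1/(s + 9).
So (s - 5)Y = 1/(s + 9) + (-2).
Solve for Y(s) and write it as one ratio of polynomials.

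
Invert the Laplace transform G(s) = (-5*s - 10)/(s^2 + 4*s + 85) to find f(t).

f(t) = -5*exp(-2*t)*cos(9*t)

Rewrite the denominator: s^2 + 4*s + 85 = (s + 2)^2 + 81.
The form in (s + 2) signals a first-shifting-theorem factor e^(-2t).
Since L{cos(9t)} = s/(s^2 + 81), the inverse is exp(-2*t)*cos(9*t), scaled by -5.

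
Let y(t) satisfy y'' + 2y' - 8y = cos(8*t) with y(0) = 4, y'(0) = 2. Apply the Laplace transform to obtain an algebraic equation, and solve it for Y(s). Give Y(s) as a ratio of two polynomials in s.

Y(s) = (4*s^3 + 10*s^2 + 257*s + 640)/(s^4 + 2*s^3 + 56*s^2 + 128*s - 512)

Take the Laplace transform of both sides.
With L{y''} = s^2 Y - s·y(0) - y'(0) and L{y'} = sY - y(0), with y(0) = 4, y'(0) = 2: the LHS transforms to (s^2 + 2*s - 8)Y - (4*s + 10).
The right side is L{cos(8*t)} = s/(s^2 + 64).
So (s^2 + 2*s - 8)Y = s/(s^2 + 64) + (4*s + 10).
Divide through and combine into a single rational function.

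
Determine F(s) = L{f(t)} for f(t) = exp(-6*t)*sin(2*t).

L{sin(2t)} = 2/(s^2 + 4).
By the first shifting theorem, multiplying by e^(-6t) replaces s with s + 6.

F(s) = 2/((s + 6)^2 + 4)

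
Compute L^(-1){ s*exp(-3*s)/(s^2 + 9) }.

The factor e^(-3s) signals a time shift by c = 3 (second shifting theorem).
L{cos(3t)} = s/(s^2 + 9), so L^-1{s/(s^2 + 9)} = cos(3*t).
Hence the inverse is u(t - 3) times that function evaluated at t - 3.

Heaviside(t - 3)*(cos(3*t - 9))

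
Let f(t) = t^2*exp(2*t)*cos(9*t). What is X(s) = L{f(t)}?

X(s) = 2*(s - 2)*(s^2 - 4*s - 239)/(s^2 - 4*s + 85)^3

L{cos(9t)} = s/(s^2 + 81).
Multiplying by e^(2t) shifts s → s - 2, so L{exp(2*t)*cos(9*t)} = (s - 2)/((s - 2)^2 + 81).
Then apply L{t^2·g(t)} = (-1)^2 d^2/ds^2[G(s)] with G(s) = (s - 2)/((s - 2)^2 + 81):
differentiating 2 times and applying the sign gives 2*(s - 2)*(s^2 - 4*s - 239)/(s^2 - 4*s + 85)^3.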